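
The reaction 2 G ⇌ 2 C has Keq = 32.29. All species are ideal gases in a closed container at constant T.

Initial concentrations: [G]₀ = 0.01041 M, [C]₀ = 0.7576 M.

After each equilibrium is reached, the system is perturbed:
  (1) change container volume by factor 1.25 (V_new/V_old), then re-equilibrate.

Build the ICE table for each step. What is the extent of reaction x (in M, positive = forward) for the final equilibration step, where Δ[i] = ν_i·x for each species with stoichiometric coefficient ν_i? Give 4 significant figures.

x = 0 M

Q₀ = 5296 vs Keq = 32.29 ⇒ Q>K, reverse
Step 1:
                    G           C
  I           0.01041      0.7576
  C            0.1045     -0.1045
  E            0.1149      0.6531
  solve Keq expr → x = -0.05226; check Q = 32.29
Then change container volume by factor 1.25 (V_new/V_old).
Step 2:
                    G           C
  I           0.09194      0.5225
  C                 0           0
  E           0.09194      0.5225
  solve Keq expr → x = 0; check Q = 32.29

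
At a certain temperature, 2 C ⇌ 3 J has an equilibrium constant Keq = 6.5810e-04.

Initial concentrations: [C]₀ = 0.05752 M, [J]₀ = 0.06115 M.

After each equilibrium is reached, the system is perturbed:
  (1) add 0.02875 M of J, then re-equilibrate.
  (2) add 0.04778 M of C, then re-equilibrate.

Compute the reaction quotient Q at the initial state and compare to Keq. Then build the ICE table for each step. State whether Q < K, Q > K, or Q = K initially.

Q₀ = 0.06911 vs Keq = 6.5810e-04 ⇒ Q>K, reverse
Step 1:
                   C          J
  Initial    0.05752    0.06115
  Change     0.02939   -0.04408
  Equil      0.08691    0.01707
  solve Keq expr → x = -0.01469; check Q = 6.5810e-04
Then add 0.02875 M of J.
Step 2:
                   C          J
  Initial    0.08691    0.04582
  Change     0.01767   -0.02651
  Equil       0.1046    0.01931
  solve Keq expr → x = -0.008836; check Q = 6.5810e-04
Then add 0.04778 M of C.
Step 3:
                   C          J
  Initial     0.1524    0.01931
  Change   -0.003422   0.005132
  Equil       0.1489    0.02444
  solve Keq expr → x = 0.001711; check Q = 6.5810e-04

Q₀ = 0.06911; Q > K (proceeds reverse)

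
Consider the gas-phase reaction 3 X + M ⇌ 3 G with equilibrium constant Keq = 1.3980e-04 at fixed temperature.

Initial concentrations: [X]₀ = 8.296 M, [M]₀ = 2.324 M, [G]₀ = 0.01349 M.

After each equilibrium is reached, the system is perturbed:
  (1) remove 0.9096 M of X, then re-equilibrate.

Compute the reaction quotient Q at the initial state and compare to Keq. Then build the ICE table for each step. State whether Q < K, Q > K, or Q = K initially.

Q₀ = 1.8501e-09; Q < K (proceeds forward)

Q₀ = 1.8501e-09 vs Keq = 1.3980e-04 ⇒ Q<K, forward
Step 1:
                  X         M         G
  I           8.296     2.324   0.01349
  C         -0.5085   -0.1695    0.5085
  E           7.787     2.154     0.522
  solve Keq expr → x = 0.1695; check Q = 1.3980e-04
Then remove 0.9096 M of X.
Step 2:
                  X         M         G
  I           6.878     2.154     0.522
  C         0.05589   0.01863  -0.05589
  E           6.934     2.173    0.4661
  solve Keq expr → x = -0.01863; check Q = 1.3980e-04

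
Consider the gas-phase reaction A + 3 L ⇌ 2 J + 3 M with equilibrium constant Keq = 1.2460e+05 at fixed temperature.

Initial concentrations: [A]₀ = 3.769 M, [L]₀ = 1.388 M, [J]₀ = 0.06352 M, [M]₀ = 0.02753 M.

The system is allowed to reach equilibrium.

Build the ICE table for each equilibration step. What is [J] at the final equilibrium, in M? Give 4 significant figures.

[J]_eq = 0.9765 M

Q₀ = 8.3530e-09 vs Keq = 1.2460e+05 ⇒ Q<K, forward
Step 1:
                   A          L          J          M
  init         3.769      1.388    0.06352    0.02753
  Δ          -0.4565      -1.37      0.913       1.37
  eq           3.312    0.01847     0.9765      1.397
  solve Keq expr → x = 0.4565; check Q = 1.2460e+05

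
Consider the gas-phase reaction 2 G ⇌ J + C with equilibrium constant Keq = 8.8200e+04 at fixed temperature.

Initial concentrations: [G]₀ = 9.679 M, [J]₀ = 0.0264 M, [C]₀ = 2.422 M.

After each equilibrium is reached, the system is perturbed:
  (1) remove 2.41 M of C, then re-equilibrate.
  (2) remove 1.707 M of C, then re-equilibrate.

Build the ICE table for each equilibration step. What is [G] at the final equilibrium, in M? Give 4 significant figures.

Q₀ = 6.8252e-04 vs Keq = 8.8200e+04 ⇒ Q<K, forward
Step 1:
                    G           J           C
  init          9.679      0.0264       2.422
  Δ            -9.659        4.83        4.83
  eq          0.01998       4.856       7.252
  solve Keq expr → x = 4.83; check Q = 8.8200e+04
Then remove 2.41 M of C.
Step 2:
                    G           J           C
  init        0.01998       4.856       4.842
  Δ         -0.003648    0.001824    0.001824
  eq          0.01633       4.858       4.843
  solve Keq expr → x = 0.001824; check Q = 8.8200e+04
Then remove 1.707 M of C.
Step 3:
                    G           J           C
  init        0.01633       4.858       3.136
  Δ         -0.003184    0.001592    0.001592
  eq          0.01315       4.859       3.138
  solve Keq expr → x = 0.001592; check Q = 8.8200e+04

[G]_eq = 0.01315 M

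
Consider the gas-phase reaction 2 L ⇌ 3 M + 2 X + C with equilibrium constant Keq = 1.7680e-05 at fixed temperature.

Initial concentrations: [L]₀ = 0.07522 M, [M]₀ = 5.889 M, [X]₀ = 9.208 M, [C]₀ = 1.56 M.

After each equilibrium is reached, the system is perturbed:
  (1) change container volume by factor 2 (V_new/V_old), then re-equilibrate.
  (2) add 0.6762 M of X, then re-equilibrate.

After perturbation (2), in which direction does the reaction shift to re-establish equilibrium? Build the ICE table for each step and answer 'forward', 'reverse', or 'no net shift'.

Direction: reverse

Q₀ = 4.7743e+06 vs Keq = 1.7680e-05 ⇒ Q>K, reverse
Step 1:
                    L           M           X           C
  I           0.07522       5.889       9.208        1.56
  C              3.12       -4.68       -3.12       -1.56
  E             3.195       1.209       6.088  2.7558e-06
  solve Keq expr → x = -1.56; check Q = 1.7680e-05
Then change container volume by factor 2 (V_new/V_old).
Step 2:
                    L           M           X           C
  I             1.598      0.6045       3.044  1.3779e-06
  C       -4.1320e-05  6.1979e-05  4.1320e-05  2.0660e-05
  E             1.598      0.6046       3.044  2.2038e-05
  solve Keq expr → x = 2.0660e-05; check Q = 1.7680e-05
Then add 0.6762 M of X.
Step 3:
                    L           M           X           C
  I             1.598      0.6046        3.72  2.2038e-05
  C        1.4562e-05 -2.1844e-05 -1.4562e-05 -7.2812e-06
  E             1.598      0.6045        3.72  1.4757e-05
  solve Keq expr → x = -7.2812e-06; check Q = 1.7680e-05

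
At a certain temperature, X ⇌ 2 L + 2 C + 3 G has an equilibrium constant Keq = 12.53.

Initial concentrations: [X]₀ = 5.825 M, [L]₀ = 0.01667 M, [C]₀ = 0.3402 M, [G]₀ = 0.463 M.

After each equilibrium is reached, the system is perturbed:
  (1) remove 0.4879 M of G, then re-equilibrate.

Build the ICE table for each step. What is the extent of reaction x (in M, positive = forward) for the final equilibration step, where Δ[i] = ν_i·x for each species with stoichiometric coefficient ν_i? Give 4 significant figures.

Q₀ = 5.4801e-07 vs Keq = 12.53 ⇒ Q<K, forward
Step 1:
                  X         L         C         G
  Initial     5.825   0.01667    0.3402     0.463
  Change    -0.6489     1.298     1.298     1.947
  Equil       5.176     1.314     1.638      2.41
  solve Keq expr → x = 0.6489; check Q = 12.53
Then remove 0.4879 M of G.
Step 2:
                  X         L         C         G
  Initial     5.176     1.314     1.638     1.922
  Change   -0.06868    0.1374    0.1374     0.206
  Equil       5.107     1.452     1.775     2.128
  solve Keq expr → x = 0.06868; check Q = 12.53

x = 0.06868 M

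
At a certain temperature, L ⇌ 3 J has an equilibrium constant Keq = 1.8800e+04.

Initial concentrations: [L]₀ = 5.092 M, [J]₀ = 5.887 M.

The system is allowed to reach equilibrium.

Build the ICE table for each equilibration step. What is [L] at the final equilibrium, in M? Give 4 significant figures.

[L]_eq = 0.4195 M

Q₀ = 40.07 vs Keq = 1.8800e+04 ⇒ Q<K, forward
Step 1:
                  L         J
  I           5.092     5.887
  C          -4.673     14.02
  E          0.4195      19.9
  solve Keq expr → x = 4.673; check Q = 1.8800e+04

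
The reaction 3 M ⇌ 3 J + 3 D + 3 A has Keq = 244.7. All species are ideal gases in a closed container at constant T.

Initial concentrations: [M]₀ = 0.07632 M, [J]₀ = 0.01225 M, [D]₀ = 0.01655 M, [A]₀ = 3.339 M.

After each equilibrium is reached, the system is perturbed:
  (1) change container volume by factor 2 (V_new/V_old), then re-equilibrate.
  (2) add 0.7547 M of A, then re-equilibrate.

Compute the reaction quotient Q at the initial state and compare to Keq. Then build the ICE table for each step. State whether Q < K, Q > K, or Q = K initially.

Q₀ = 6.9781e-07 vs Keq = 244.7 ⇒ Q<K, forward
Step 1:
                  M         J         D         A
  I         0.07632   0.01225   0.01655     3.339
  C        -0.07223   0.07223   0.07223   0.07223
  E         0.00409   0.08448   0.08878     3.411
  solve Keq expr → x = 0.02408; check Q = 244.7
Then change container volume by factor 2 (V_new/V_old).
Step 2:
                  M         J         D         A
  I        0.002045   0.04224   0.04439     1.706
  C       -0.001497  0.001497  0.001497  0.001497
  E       5.4776e-04   0.04374   0.04589     1.707
  solve Keq expr → x = 4.9914e-04; check Q = 244.7
Then add 0.7547 M of A.
Step 3:
                  M         J         D         A
  I       5.4776e-04   0.04374   0.04589     2.462
  C       2.3386e-04 -2.3386e-04 -2.3386e-04 -2.3386e-04
  E       7.8162e-04    0.0435   0.04565     2.462
  solve Keq expr → x = -7.7953e-05; check Q = 244.7

Q₀ = 6.9781e-07; Q < K (proceeds forward)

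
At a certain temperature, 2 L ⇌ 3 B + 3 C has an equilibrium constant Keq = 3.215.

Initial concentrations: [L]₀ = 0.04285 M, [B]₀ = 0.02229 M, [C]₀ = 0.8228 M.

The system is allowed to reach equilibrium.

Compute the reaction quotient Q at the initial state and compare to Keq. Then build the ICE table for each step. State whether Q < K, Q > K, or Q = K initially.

Q₀ = 0.00336 vs Keq = 3.215 ⇒ Q<K, forward
Step 1:
                   L          B          C
  Initial    0.04285    0.02229     0.8228
  Change    -0.03386    0.05078    0.05078
  Equil     0.008995    0.07307     0.8736
  solve Keq expr → x = 0.01693; check Q = 3.215

Q₀ = 0.00336; Q < K (proceeds forward)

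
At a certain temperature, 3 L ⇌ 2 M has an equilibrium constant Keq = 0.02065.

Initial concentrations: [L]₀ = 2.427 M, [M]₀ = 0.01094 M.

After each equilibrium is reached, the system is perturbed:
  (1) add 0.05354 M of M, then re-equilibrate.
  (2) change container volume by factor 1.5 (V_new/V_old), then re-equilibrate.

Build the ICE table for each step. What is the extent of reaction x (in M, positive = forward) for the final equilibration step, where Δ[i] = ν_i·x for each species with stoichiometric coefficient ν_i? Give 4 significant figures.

Q₀ = 8.3719e-06 vs Keq = 0.02065 ⇒ Q<K, forward
Step 1:
                  L         M
  Initial     2.427   0.01094
  Change    -0.5416    0.3611
  Equil       1.885     0.372
  solve Keq expr → x = 0.1805; check Q = 0.02065
Then add 0.05354 M of M.
Step 2:
                  L         M
  Initial     1.885    0.4256
  Change    0.05549    -0.037
  Equil       1.941    0.3886
  solve Keq expr → x = -0.0185; check Q = 0.02065
Then change container volume by factor 1.5 (V_new/V_old).
Step 3:
                  L         M
  Initial     1.294     0.259
  Change    0.05199  -0.03466
  Equil       1.346    0.2244
  solve Keq expr → x = -0.01733; check Q = 0.02065

x = -0.01733 M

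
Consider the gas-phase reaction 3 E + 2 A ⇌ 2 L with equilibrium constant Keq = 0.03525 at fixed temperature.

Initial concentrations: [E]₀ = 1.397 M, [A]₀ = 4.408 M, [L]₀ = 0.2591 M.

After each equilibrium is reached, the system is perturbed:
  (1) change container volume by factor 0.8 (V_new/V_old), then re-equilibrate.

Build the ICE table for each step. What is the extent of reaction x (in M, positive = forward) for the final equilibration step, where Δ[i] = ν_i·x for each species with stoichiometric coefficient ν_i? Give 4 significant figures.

Q₀ = 0.001267 vs Keq = 0.03525 ⇒ Q<K, forward
Step 1:
                   E          A          L
  Initial      1.397      4.408     0.2591
  Change     -0.5312    -0.3541     0.3541
  Equil       0.8658      4.054     0.6132
  solve Keq expr → x = 0.1771; check Q = 0.03525
Then change container volume by factor 0.8 (V_new/V_old).
Step 2:
                   E          A          L
  Initial      1.082      5.067     0.7665
  Change     -0.1374   -0.09158    0.09158
  Equil       0.9449      4.976     0.8581
  solve Keq expr → x = 0.04579; check Q = 0.03525

x = 0.04579 M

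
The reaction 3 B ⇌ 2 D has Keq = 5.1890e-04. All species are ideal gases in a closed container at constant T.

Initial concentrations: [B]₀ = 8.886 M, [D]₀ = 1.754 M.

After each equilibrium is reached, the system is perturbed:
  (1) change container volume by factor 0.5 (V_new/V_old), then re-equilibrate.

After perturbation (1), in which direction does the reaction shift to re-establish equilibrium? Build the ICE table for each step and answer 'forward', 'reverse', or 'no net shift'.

Q₀ = 0.004385 vs Keq = 5.1890e-04 ⇒ Q>K, reverse
Step 1:
                    B           D
  I             8.886       1.754
  C             1.489     -0.9927
  E             10.38      0.7613
  solve Keq expr → x = -0.4964; check Q = 5.1890e-04
Then change container volume by factor 0.5 (V_new/V_old).
Step 2:
                    B           D
  I             20.75       1.523
  C           -0.7683      0.5122
  E             19.98       2.035
  solve Keq expr → x = 0.2561; check Q = 5.1890e-04

Direction: forward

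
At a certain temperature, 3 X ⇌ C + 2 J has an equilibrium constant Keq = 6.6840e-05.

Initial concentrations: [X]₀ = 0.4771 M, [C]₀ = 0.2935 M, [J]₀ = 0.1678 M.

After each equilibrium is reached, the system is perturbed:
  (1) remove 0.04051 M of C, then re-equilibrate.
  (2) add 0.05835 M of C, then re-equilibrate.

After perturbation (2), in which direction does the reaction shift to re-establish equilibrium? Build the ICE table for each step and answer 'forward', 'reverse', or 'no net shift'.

Direction: reverse

Q₀ = 0.0761 vs Keq = 6.6840e-05 ⇒ Q>K, reverse
Step 1:
                   X          C          J
  init        0.4771     0.2935     0.1678
  Δ           0.2358   -0.07859    -0.1572
  eq          0.7129     0.2149    0.01061
  solve Keq expr → x = -0.07859; check Q = 6.6840e-05
Then remove 0.04051 M of C.
Step 2:
                   X          C          J
  init        0.7129     0.1744    0.01061
  Δ        -0.001663 5.5435e-04   0.001109
  eq          0.7112      0.175    0.01172
  solve Keq expr → x = 5.5435e-04; check Q = 6.6840e-05
Then add 0.05835 M of C.
Step 3:
                   X          C          J
  init        0.7112     0.2333    0.01172
  Δ          0.00226 -7.5322e-04  -0.001506
  eq          0.7135     0.2325    0.01022
  solve Keq expr → x = -7.5322e-04; check Q = 6.6840e-05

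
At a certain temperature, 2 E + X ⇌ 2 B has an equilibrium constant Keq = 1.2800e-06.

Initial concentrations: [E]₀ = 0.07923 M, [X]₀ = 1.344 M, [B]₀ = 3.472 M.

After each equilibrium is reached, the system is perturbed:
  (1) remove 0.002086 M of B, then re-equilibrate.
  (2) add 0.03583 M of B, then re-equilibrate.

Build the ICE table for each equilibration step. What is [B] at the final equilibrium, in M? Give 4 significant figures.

[B]_eq = 0.007119 M

Q₀ = 1429 vs Keq = 1.2800e-06 ⇒ Q>K, reverse
Step 1:
                  E         X         B
  Initial   0.07923     1.344     3.472
  Change      3.465     1.732    -3.465
  Equil       3.544     3.076  0.007033
  solve Keq expr → x = -1.732; check Q = 1.2800e-06
Then remove 0.002086 M of B.
Step 2:
                  E         X         B
  Initial     3.544     3.076  0.004947
  Change  -0.002081  -0.00104  0.002081
  Equil       3.542     3.075  0.007028
  solve Keq expr → x = 0.00104; check Q = 1.2800e-06
Then add 0.03583 M of B.
Step 3:
                  E         X         B
  Initial     3.542     3.075   0.04286
  Change    0.03574   0.01787  -0.03574
  Equil       3.578     3.093  0.007119
  solve Keq expr → x = -0.01787; check Q = 1.2800e-06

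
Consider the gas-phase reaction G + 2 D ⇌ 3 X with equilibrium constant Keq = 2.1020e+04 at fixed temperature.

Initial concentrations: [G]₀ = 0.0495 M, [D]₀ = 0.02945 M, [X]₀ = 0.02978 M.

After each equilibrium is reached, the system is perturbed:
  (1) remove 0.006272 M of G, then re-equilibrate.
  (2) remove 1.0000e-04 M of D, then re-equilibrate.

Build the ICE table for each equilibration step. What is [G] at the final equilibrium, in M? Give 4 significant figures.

Q₀ = 0.6152 vs Keq = 2.1020e+04 ⇒ Q<K, forward
Step 1:
                    G           D           X
  I            0.0495     0.02945     0.02978
  C          -0.01436    -0.02873     0.04309
  E           0.03514  7.2380e-04     0.07287
  solve Keq expr → x = 0.01436; check Q = 2.1020e+04
Then remove 0.006272 M of G.
Step 2:
                    G           D           X
  I           0.02886  7.2380e-04     0.07287
  C        3.6244e-05  7.2488e-05 -1.0873e-04
  E            0.0289  7.9629e-04     0.07276
  solve Keq expr → x = -3.6244e-05; check Q = 2.1020e+04
Then remove 1.0000e-04 M of D.
Step 3:
                    G           D           X
  I            0.0289  6.9629e-04     0.07276
  C        4.8474e-05  9.6949e-05 -1.4542e-04
  E           0.02895  7.9324e-04     0.07262
  solve Keq expr → x = -4.8474e-05; check Q = 2.1020e+04

[G]_eq = 0.02895 M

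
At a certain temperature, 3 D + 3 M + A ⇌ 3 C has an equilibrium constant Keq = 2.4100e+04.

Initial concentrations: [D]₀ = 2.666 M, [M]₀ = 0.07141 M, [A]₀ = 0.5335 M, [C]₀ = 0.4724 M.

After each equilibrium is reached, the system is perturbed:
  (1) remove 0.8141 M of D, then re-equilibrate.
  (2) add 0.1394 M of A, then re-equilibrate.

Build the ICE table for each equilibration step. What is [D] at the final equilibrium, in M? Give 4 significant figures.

Q₀ = 28.64 vs Keq = 2.4100e+04 ⇒ Q<K, forward
Step 1:
                  D         M         A         C
  I           2.666   0.07141    0.5335    0.4724
  C        -0.06252  -0.06252  -0.02084   0.06252
  E           2.603  0.008888    0.5127    0.5349
  solve Keq expr → x = 0.02084; check Q = 2.4100e+04
Then remove 0.8141 M of D.
Step 2:
                  D         M         A         C
  I           1.789  0.008888    0.5127    0.5349
  C         0.00391   0.00391  0.001303  -0.00391
  E           1.793    0.0128     0.514     0.531
  solve Keq expr → x = -0.001303; check Q = 2.4100e+04
Then add 0.1394 M of A.
Step 3:
                  D         M         A         C
  I           1.793    0.0128    0.6534     0.531
  C       -9.5442e-04 -9.5442e-04 -3.1814e-04 9.5442e-04
  E           1.792   0.01184     0.653     0.532
  solve Keq expr → x = 3.1814e-04; check Q = 2.4100e+04

[D]_eq = 1.792 M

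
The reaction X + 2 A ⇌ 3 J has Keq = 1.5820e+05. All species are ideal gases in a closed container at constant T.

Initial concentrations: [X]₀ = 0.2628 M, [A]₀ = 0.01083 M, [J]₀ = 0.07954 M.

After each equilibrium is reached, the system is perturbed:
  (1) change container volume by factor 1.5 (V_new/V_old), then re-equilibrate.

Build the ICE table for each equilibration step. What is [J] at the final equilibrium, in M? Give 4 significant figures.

[J]_eq = 0.06371 M

Q₀ = 16.33 vs Keq = 1.5820e+05 ⇒ Q<K, forward
Step 1:
                  X         A         J
  Initial    0.2628   0.01083   0.07954
  Change  -0.005342  -0.01068   0.01603
  Equil      0.2575 1.4638e-04   0.09557
  solve Keq expr → x = 0.005342; check Q = 1.5820e+05
Then change container volume by factor 1.5 (V_new/V_old).
Step 2:
                  X         A         J
  Initial    0.1716 9.7590e-05   0.06371
  Change          0         0         0
  Equil      0.1716 9.7590e-05   0.06371
  solve Keq expr → x = 0; check Q = 1.5820e+05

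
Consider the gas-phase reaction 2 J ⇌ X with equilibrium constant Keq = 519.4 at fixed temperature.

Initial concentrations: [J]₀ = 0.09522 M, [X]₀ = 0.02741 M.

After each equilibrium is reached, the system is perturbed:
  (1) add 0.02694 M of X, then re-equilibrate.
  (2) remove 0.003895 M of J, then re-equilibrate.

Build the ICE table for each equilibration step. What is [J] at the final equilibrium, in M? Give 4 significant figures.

Q₀ = 3.023 vs Keq = 519.4 ⇒ Q<K, forward
Step 1:
                   J          X
  I          0.09522    0.02741
  C         -0.08367    0.04184
  E          0.01155    0.06925
  solve Keq expr → x = 0.04184; check Q = 519.4
Then add 0.02694 M of X.
Step 2:
                   J          X
  I          0.01155    0.09619
  C         0.001991 -9.9566e-04
  E          0.01354    0.09519
  solve Keq expr → x = -9.9566e-04; check Q = 519.4
Then remove 0.003895 M of J.
Step 3:
                   J          X
  I         0.009643    0.09519
  C         0.003761   -0.00188
  E           0.0134    0.09331
  solve Keq expr → x = -0.00188; check Q = 519.4

[J]_eq = 0.0134 M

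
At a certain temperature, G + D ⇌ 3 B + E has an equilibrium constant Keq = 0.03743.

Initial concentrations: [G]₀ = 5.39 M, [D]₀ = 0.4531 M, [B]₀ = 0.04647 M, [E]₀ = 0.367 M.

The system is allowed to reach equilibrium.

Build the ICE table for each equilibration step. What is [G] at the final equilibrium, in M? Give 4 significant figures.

[G]_eq = 5.243 M

Q₀ = 1.5080e-05 vs Keq = 0.03743 ⇒ Q<K, forward
Step 1:
                  G         D         B         E
  Initial      5.39    0.4531   0.04647     0.367
  Change    -0.1474   -0.1474    0.4421    0.1474
  Equil       5.243    0.3057    0.4886    0.5144
  solve Keq expr → x = 0.1474; check Q = 0.03743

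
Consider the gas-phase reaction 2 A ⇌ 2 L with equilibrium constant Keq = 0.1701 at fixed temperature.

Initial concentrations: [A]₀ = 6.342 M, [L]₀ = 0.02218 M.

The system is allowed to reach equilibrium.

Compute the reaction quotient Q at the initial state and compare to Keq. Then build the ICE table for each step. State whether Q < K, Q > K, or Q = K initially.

Q₀ = 1.2231e-05 vs Keq = 0.1701 ⇒ Q<K, forward
Step 1:
                  A         L
  I           6.342   0.02218
  C          -1.836     1.836
  E           4.506     1.858
  solve Keq expr → x = 0.9181; check Q = 0.1701

Q₀ = 1.2231e-05; Q < K (proceeds forward)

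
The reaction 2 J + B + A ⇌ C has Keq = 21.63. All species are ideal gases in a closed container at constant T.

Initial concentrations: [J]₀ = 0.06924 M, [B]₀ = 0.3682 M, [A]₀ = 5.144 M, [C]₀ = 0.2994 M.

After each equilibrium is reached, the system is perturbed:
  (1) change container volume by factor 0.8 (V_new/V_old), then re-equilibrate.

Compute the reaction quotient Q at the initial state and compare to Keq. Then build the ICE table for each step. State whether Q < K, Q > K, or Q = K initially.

Q₀ = 32.97; Q > K (proceeds reverse)

Q₀ = 32.97 vs Keq = 21.63 ⇒ Q>K, reverse
Step 1:
                  J         B         A         C
  Initial   0.06924    0.3682     5.144    0.2994
  Change    0.01435  0.007174  0.007174 -0.007174
  Equil     0.08359    0.3754     5.151    0.2922
  solve Keq expr → x = -0.007174; check Q = 21.63
Then change container volume by factor 0.8 (V_new/V_old).
Step 2:
                  J         B         A         C
  Initial    0.1045    0.4692     6.439    0.3653
  Change   -0.02714  -0.01357  -0.01357   0.01357
  Equil     0.07735    0.4556     6.425    0.3789
  solve Keq expr → x = 0.01357; check Q = 21.63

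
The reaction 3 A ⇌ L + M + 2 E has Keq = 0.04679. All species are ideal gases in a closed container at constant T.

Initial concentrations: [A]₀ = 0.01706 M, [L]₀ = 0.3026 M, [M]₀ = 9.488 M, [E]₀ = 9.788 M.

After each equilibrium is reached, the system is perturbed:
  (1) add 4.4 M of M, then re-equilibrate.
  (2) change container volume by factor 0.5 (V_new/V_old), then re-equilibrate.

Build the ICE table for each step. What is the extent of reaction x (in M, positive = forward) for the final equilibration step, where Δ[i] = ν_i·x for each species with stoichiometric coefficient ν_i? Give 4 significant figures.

x = -3.2296e-05 M

Q₀ = 5.5398e+07 vs Keq = 0.04679 ⇒ Q>K, reverse
Step 1:
                    A           L           M           E
  I           0.01706      0.3026       9.488       9.788
  C            0.9077     -0.3026     -0.3026     -0.6051
  E            0.9247  4.7766e-05       9.185       9.183
  solve Keq expr → x = -0.3026; check Q = 0.04679
Then add 4.4 M of M.
Step 2:
                    A           L           M           E
  I            0.9247  4.7766e-05       13.59       9.183
  C        4.6396e-05 -1.5465e-05 -1.5465e-05 -3.0930e-05
  E            0.9248  3.2301e-05       13.59       9.183
  solve Keq expr → x = -1.5465e-05; check Q = 0.04679
Then change container volume by factor 0.5 (V_new/V_old).
Step 3:
                    A           L           M           E
  I              1.85  6.4602e-05       27.17       18.37
  C        9.6887e-05 -3.2296e-05 -3.2296e-05 -6.4591e-05
  E              1.85  3.2306e-05       27.17       18.37
  solve Keq expr → x = -3.2296e-05; check Q = 0.04679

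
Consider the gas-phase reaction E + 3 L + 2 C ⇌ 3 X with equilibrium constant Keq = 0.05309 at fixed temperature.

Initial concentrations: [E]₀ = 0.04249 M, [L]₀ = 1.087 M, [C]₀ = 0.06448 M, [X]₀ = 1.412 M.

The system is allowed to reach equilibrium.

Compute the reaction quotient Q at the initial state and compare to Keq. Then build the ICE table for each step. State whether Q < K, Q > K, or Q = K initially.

Q₀ = 1.2407e+04; Q > K (proceeds reverse)

Q₀ = 1.2407e+04 vs Keq = 0.05309 ⇒ Q>K, reverse
Step 1:
                    E           L           C           X
  I           0.04249       1.087     0.06448       1.412
  C            0.3236      0.9709      0.6473     -0.9709
  E            0.3661       2.058      0.7118      0.4411
  solve Keq expr → x = -0.3236; check Q = 0.05309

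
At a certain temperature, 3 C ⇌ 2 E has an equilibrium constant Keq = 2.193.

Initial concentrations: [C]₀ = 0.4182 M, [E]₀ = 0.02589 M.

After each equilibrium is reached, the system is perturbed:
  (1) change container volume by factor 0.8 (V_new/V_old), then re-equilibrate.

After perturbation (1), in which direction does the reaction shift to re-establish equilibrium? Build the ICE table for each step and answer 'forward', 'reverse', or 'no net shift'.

Direction: forward

Q₀ = 0.009165 vs Keq = 2.193 ⇒ Q<K, forward
Step 1:
                   C          E
  Initial     0.4182    0.02589
  Change     -0.1952     0.1301
  Equil        0.223      0.156
  solve Keq expr → x = 0.06505; check Q = 2.193
Then change container volume by factor 0.8 (V_new/V_old).
Step 2:
                   C          E
  Initial     0.2788      0.195
  Change     -0.0126   0.008402
  Equil       0.2662     0.2034
  solve Keq expr → x = 0.004201; check Q = 2.193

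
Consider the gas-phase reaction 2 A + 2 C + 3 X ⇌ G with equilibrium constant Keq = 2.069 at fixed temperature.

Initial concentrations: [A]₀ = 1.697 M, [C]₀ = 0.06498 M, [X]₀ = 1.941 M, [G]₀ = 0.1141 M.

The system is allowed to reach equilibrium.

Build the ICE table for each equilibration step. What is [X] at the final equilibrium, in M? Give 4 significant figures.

Q₀ = 1.283 vs Keq = 2.069 ⇒ Q<K, forward
Step 1:
                   A          C          X          G
  Initial      1.697    0.06498      1.941     0.1141
  Change    -0.01147   -0.01147    -0.0172   0.005735
  Equil        1.686    0.05351      1.924     0.1198
  solve Keq expr → x = 0.005735; check Q = 2.069

[X]_eq = 1.924 M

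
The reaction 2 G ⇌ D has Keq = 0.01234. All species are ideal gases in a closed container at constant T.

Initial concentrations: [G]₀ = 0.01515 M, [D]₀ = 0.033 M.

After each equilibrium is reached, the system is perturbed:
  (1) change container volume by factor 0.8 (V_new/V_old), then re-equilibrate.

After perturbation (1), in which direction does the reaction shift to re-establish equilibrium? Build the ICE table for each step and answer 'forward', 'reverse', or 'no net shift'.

Direction: forward

Q₀ = 143.8 vs Keq = 0.01234 ⇒ Q>K, reverse
Step 1:
                    G           D
  init        0.01515       0.033
  Δ           0.06584    -0.03292
  eq          0.08099  8.0939e-05
  solve Keq expr → x = -0.03292; check Q = 0.01234
Then change container volume by factor 0.8 (V_new/V_old).
Step 2:
                    G           D
  init         0.1012  1.0117e-04
  Δ       -5.0335e-05  2.5168e-05
  eq           0.1012  1.2634e-04
  solve Keq expr → x = 2.5168e-05; check Q = 0.01234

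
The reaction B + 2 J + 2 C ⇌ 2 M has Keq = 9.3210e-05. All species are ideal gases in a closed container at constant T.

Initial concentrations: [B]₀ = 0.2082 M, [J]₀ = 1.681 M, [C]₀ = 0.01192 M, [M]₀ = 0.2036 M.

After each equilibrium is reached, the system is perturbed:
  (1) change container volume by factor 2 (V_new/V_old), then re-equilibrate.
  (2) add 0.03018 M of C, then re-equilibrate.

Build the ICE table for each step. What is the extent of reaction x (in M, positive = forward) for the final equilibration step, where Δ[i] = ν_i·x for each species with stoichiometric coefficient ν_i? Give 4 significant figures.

x = 5.3729e-05 M

Q₀ = 495.9 vs Keq = 9.3210e-05 ⇒ Q>K, reverse
Step 1:
                  B         J         C         M
  Initial    0.2082     1.681   0.01192    0.2036
  Change     0.1007    0.2014    0.2014   -0.2014
  Equil      0.3089     1.882    0.2134  0.002155
  solve Keq expr → x = -0.1007; check Q = 9.3210e-05
Then change container volume by factor 2 (V_new/V_old).
Step 2:
                  B         J         C         M
  Initial    0.1545    0.9412    0.1067  0.001078
  Change  3.4672e-04 6.9344e-04 6.9344e-04 -6.9344e-04
  Equil      0.1548    0.9419    0.1074 3.8419e-04
  solve Keq expr → x = -3.4672e-04; check Q = 9.3210e-05
Then add 0.03018 M of C.
Step 3:
                  B         J         C         M
  Initial    0.1548    0.9419    0.1376 3.8419e-04
  Change  -5.3729e-05 -1.0746e-04 -1.0746e-04 1.0746e-04
  Equil      0.1548    0.9418    0.1374 4.9165e-04
  solve Keq expr → x = 5.3729e-05; check Q = 9.3210e-05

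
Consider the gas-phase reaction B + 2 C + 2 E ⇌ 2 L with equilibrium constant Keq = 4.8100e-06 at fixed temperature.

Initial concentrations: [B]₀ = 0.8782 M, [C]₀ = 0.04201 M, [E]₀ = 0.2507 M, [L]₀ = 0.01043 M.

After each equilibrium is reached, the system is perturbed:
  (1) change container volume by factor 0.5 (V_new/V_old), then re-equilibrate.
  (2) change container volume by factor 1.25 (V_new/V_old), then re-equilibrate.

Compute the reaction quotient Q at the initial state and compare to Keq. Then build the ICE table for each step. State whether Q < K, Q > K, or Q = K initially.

Q₀ = 1.117 vs Keq = 4.8100e-06 ⇒ Q>K, reverse
Step 1:
                    B           C           E           L
  Initial      0.8782     0.04201      0.2507     0.01043
  Change     0.005201      0.0104      0.0104     -0.0104
  Equil        0.8834     0.05241      0.2611  2.8209e-05
  solve Keq expr → x = -0.005201; check Q = 4.8100e-06
Then change container volume by factor 0.5 (V_new/V_old).
Step 2:
                    B           C           E           L
  Initial       1.767      0.1048      0.5222  5.6418e-05
  Change  -5.1483e-05 -1.0297e-04 -1.0297e-04  1.0297e-04
  Equil         1.767      0.1047      0.5221  1.5938e-04
  solve Keq expr → x = 5.1483e-05; check Q = 4.8100e-06
Then change container volume by factor 1.25 (V_new/V_old).
Step 3:
                    B           C           E           L
  Initial       1.413     0.08378      0.4177  1.2751e-04
  Change   1.8111e-05  3.6223e-05  3.6223e-05 -3.6223e-05
  Equil         1.413     0.08381      0.4177  9.1285e-05
  solve Keq expr → x = -1.8111e-05; check Q = 4.8100e-06

Q₀ = 1.117; Q > K (proceeds reverse)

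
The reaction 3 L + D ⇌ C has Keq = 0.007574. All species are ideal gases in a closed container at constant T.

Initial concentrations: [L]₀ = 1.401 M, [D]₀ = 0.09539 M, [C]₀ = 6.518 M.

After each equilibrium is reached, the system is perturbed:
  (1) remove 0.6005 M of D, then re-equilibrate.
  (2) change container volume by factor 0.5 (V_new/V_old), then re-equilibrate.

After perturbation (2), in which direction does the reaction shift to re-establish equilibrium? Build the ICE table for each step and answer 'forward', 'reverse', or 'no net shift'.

Q₀ = 24.85 vs Keq = 0.007574 ⇒ Q>K, reverse
Step 1:
                    L           D           C
  I             1.401     0.09539       6.518
  C             5.464       1.821      -1.821
  E             6.865       1.917       4.697
  solve Keq expr → x = -1.821; check Q = 0.007574
Then remove 0.6005 M of D.
Step 2:
                    L           D           C
  I             6.865       1.316       4.697
  C            0.5136      0.1712     -0.1712
  E             7.379       1.487       4.525
  solve Keq expr → x = -0.1712; check Q = 0.007574
Then change container volume by factor 0.5 (V_new/V_old).
Step 3:
                    L           D           C
  I             14.76       2.975       9.051
  C            -4.738      -1.579       1.579
  E             10.02       1.395       10.63
  solve Keq expr → x = 1.579; check Q = 0.007574

Direction: forward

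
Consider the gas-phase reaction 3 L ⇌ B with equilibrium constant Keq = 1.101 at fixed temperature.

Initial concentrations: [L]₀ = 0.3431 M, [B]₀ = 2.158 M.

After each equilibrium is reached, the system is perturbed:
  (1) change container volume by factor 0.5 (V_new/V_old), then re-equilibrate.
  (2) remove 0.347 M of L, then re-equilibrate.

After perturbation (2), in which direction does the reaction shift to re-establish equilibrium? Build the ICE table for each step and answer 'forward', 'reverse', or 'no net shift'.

Direction: reverse

Q₀ = 53.43 vs Keq = 1.101 ⇒ Q>K, reverse
Step 1:
                   L          B
  init        0.3431      2.158
  Δ           0.8509    -0.2836
  eq           1.194      1.874
  solve Keq expr → x = -0.2836; check Q = 1.101
Then change container volume by factor 0.5 (V_new/V_old).
Step 2:
                   L          B
  init         2.388      3.749
  Δ          -0.8468     0.2823
  eq           1.541      4.031
  solve Keq expr → x = 0.2823; check Q = 1.101
Then remove 0.347 M of L.
Step 3:
                   L          B
  init         1.194      4.031
  Δ           0.3327    -0.1109
  eq           1.527       3.92
  solve Keq expr → x = -0.1109; check Q = 1.101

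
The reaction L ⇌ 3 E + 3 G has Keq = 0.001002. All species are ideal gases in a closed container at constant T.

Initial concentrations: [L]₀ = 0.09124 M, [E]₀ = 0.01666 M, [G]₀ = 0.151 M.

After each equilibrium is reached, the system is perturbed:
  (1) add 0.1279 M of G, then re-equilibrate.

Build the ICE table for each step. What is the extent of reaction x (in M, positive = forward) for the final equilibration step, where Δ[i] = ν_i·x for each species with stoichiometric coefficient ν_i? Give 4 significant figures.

Q₀ = 1.7449e-07 vs Keq = 0.001002 ⇒ Q<K, forward
Step 1:
                   L          E          G
  Initial    0.09124    0.01666      0.151
  Change    -0.04009     0.1203     0.1203
  Equil      0.05115     0.1369     0.2713
  solve Keq expr → x = 0.04009; check Q = 0.001002
Then add 0.1279 M of G.
Step 2:
                   L          E          G
  Initial    0.05115     0.1369     0.3992
  Change     0.01003    -0.0301    -0.0301
  Equil      0.06118     0.1068     0.3691
  solve Keq expr → x = -0.01003; check Q = 0.001002

x = -0.01003 M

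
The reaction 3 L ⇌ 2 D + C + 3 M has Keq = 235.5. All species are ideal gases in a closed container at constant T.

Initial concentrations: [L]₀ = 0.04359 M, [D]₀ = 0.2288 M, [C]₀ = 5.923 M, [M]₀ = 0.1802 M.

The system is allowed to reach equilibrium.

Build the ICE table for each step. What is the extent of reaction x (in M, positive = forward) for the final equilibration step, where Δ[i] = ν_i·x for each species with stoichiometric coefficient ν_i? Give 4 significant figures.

Q₀ = 21.91 vs Keq = 235.5 ⇒ Q<K, forward
Step 1:
                    L           D           C           M
  init        0.04359      0.2288       5.923      0.1802
  Δ          -0.02069     0.01379    0.006896     0.02069
  eq           0.0229      0.2426        5.93      0.2009
  solve Keq expr → x = 0.006896; check Q = 235.5

x = 0.006896 M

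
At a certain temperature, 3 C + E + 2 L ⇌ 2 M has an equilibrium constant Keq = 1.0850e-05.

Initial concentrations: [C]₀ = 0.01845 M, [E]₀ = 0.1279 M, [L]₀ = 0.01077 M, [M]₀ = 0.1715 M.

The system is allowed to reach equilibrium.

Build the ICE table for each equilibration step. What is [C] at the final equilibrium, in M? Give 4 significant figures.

[C]_eq = 0.2756 M

Q₀ = 3.1567e+08 vs Keq = 1.0850e-05 ⇒ Q>K, reverse
Step 1:
                    C           E           L           M
  Initial     0.01845      0.1279     0.01077      0.1715
  Change       0.2572     0.08573      0.1715     -0.1715
  Equil        0.2756      0.2136      0.1822  4.0149e-05
  solve Keq expr → x = -0.08573; check Q = 1.0850e-05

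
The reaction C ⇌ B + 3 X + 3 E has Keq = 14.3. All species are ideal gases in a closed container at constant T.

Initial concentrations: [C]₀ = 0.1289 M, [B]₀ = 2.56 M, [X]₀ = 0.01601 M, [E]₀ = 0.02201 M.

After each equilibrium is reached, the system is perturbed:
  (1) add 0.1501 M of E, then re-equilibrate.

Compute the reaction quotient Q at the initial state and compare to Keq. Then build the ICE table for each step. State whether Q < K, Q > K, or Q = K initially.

Q₀ = 8.6900e-10; Q < K (proceeds forward)

Q₀ = 8.6900e-10 vs Keq = 14.3 ⇒ Q<K, forward
Step 1:
                   C          B          X          E
  I           0.1289       2.56    0.01601    0.02201
  C          -0.1281     0.1281     0.3843     0.3843
  E       8.0855e-04      2.688     0.4003     0.4063
  solve Keq expr → x = 0.1281; check Q = 14.3
Then add 0.1501 M of E.
Step 2:
                   C          B          X          E
  I       8.0855e-04      2.688     0.4003     0.5564
  C         0.001175  -0.001175  -0.003524  -0.003524
  E         0.001983      2.687     0.3968     0.5529
  solve Keq expr → x = -0.001175; check Q = 14.3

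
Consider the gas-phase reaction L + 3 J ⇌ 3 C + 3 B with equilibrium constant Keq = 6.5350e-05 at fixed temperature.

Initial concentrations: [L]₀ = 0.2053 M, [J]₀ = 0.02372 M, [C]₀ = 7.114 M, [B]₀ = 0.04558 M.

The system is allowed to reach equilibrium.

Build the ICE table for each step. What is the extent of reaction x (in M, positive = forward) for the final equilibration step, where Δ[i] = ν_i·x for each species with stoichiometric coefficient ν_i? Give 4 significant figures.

Q₀ = 1.2443e+04 vs Keq = 6.5350e-05 ⇒ Q>K, reverse
Step 1:
                   L          J          C          B
  init        0.2053    0.02372      7.114    0.04558
  Δ          0.01511    0.04534   -0.04534   -0.04534
  eq          0.2204    0.06906      7.069 2.3772e-04
  solve Keq expr → x = -0.01511; check Q = 6.5350e-05

x = -0.01511 M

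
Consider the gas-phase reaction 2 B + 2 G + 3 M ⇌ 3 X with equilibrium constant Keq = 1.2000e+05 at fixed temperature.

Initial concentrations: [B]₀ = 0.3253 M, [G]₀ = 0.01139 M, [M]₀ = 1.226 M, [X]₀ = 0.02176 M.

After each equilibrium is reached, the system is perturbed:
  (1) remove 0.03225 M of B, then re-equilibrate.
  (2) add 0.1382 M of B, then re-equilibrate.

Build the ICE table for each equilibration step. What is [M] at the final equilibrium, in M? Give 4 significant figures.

Q₀ = 0.4073 vs Keq = 1.2000e+05 ⇒ Q<K, forward
Step 1:
                    B           G           M           X
  init         0.3253     0.01139       1.226     0.02176
  Δ          -0.01134    -0.01134    -0.01701     0.01701
  eq            0.314  5.2792e-05       1.209     0.03877
  solve Keq expr → x = 0.005669; check Q = 1.2000e+05
Then remove 0.03225 M of B.
Step 2:
                    B           G           M           X
  init         0.2817  5.2792e-05       1.209     0.03877
  Δ        6.0211e-06  6.0211e-06  9.0316e-06 -9.0316e-06
  eq           0.2817  5.8813e-05       1.209     0.03876
  solve Keq expr → x = -3.0105e-06; check Q = 1.2000e+05
Then add 0.1382 M of B.
Step 3:
                    B           G           M           X
  init         0.4199  5.8813e-05       1.209     0.03876
  Δ       -1.9309e-05 -1.9309e-05 -2.8963e-05  2.8963e-05
  eq           0.4199  3.9505e-05       1.209     0.03879
  solve Keq expr → x = 9.6543e-06; check Q = 1.2000e+05

[M]_eq = 1.209 M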